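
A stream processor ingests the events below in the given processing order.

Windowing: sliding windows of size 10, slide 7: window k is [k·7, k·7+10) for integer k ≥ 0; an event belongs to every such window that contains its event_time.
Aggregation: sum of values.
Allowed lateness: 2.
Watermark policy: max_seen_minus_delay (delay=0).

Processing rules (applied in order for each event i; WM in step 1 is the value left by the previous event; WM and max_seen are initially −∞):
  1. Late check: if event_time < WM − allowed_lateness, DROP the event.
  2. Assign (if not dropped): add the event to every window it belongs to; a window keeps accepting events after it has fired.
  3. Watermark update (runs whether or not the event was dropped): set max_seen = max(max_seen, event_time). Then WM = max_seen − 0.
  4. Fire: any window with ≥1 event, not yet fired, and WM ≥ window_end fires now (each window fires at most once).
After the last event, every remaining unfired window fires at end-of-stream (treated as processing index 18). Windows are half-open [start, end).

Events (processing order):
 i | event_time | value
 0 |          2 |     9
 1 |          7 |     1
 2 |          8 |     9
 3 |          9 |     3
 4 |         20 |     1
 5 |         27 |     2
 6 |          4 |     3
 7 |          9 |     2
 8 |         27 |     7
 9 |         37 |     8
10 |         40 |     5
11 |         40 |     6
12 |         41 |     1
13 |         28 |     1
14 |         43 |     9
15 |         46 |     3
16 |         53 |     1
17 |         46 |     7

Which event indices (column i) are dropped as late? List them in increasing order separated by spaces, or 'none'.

6 7 13 17

i=0 t=2 v=9: → [0,10); WM=2
i=1 t=7 v=1: → [7,17),[0,10); WM=7
i=2 t=8 v=9: → [7,17),[0,10); WM=8
i=3 t=9 v=3: → [7,17),[0,10); WM=9
i=4 t=20 v=1: → [14,24); WM=20; [0,10) fires=22 [7,17) fires=13
i=5 t=27 v=2: → [21,31); WM=27; [14,24) fires=1
i=6 t=4 v=3: DROP (t<27-2); WM=27
i=7 t=9 v=2: DROP (t<27-2); WM=27
i=8 t=27 v=7: → [21,31); WM=27
i=9 t=37 v=8: → [35,45),[28,38); WM=37; [21,31) fires=9
i=10 t=40 v=5: → [35,45); WM=40; [28,38) fires=8
i=11 t=40 v=6: → [35,45); WM=40
i=12 t=41 v=1: → [35,45); WM=41
i=13 t=28 v=1: DROP (t<41-2); WM=41
i=14 t=43 v=9: → [42,52),[35,45); WM=43
i=15 t=46 v=3: → [42,52); WM=46; [35,45) fires=29
i=16 t=53 v=1: → [49,59); WM=53; [42,52) fires=12
i=17 t=46 v=7: DROP (t<53-2); WM=53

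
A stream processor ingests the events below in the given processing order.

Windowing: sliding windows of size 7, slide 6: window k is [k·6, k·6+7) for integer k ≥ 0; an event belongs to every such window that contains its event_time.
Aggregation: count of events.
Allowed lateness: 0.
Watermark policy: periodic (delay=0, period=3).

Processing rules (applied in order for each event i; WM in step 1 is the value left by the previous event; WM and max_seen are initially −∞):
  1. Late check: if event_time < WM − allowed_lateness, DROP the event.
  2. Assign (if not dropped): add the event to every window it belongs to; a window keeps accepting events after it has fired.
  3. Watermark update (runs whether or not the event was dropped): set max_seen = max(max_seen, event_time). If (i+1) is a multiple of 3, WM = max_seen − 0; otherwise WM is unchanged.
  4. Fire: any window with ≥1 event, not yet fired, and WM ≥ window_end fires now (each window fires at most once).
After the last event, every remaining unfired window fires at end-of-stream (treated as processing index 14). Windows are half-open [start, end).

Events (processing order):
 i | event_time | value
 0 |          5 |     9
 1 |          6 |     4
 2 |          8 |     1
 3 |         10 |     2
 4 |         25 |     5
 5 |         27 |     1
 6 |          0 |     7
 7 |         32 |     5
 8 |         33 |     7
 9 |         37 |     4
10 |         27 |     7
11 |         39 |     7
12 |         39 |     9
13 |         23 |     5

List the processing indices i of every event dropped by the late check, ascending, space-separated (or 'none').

i=0 t=5 v=9: → [0,7); WM=−∞
i=1 t=6 v=4: → [6,13),[0,7); WM=−∞
i=2 t=8 v=1: → [6,13); WM=8; [0,7) fires=2
i=3 t=10 v=2: → [6,13); WM=8
i=4 t=25 v=5: → [24,31); WM=8
i=5 t=27 v=1: → [24,31); WM=27; [6,13) fires=3
i=6 t=0 v=7: DROP (t<27-0); WM=27
i=7 t=32 v=5: → [30,37); WM=27
i=8 t=33 v=7: → [30,37); WM=33; [24,31) fires=2
i=9 t=37 v=4: → [36,43); WM=33
i=10 t=27 v=7: DROP (t<33-0); WM=33
i=11 t=39 v=7: → [36,43); WM=39; [30,37) fires=2
i=12 t=39 v=9: → [36,43); WM=39
i=13 t=23 v=5: DROP (t<39-0); WM=39

6 10 13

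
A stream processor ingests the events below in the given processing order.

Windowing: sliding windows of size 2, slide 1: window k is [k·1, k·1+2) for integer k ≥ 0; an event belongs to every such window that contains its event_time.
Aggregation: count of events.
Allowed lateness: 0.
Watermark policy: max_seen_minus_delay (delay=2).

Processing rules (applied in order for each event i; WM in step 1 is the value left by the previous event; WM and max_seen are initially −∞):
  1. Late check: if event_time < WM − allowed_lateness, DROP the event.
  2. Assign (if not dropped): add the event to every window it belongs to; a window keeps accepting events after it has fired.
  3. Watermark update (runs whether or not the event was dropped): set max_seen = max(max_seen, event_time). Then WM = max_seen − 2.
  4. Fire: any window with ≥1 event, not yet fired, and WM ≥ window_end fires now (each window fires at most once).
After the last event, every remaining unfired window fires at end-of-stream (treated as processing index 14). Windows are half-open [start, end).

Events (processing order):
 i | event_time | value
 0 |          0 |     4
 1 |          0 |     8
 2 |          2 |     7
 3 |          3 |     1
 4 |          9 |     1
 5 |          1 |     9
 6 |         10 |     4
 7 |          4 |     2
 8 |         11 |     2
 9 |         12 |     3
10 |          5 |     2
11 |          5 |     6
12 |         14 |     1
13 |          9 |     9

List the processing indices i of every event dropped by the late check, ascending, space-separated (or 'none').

i=0 t=0 v=4: → [0,2); WM=-2
i=1 t=0 v=8: → [0,2); WM=-2
i=2 t=2 v=7: → [2,4),[1,3); WM=0
i=3 t=3 v=1: → [3,5),[2,4); WM=1
i=4 t=9 v=1: → [9,11),[8,10); WM=7; [0,2) fires=2 [1,3) fires=1 [2,4) fires=2 [3,5) fires=1
i=5 t=1 v=9: DROP (t<7-0); WM=7
i=6 t=10 v=4: → [10,12),[9,11); WM=8
i=7 t=4 v=2: DROP (t<8-0); WM=8
i=8 t=11 v=2: → [11,13),[10,12); WM=9
i=9 t=12 v=3: → [12,14),[11,13); WM=10; [8,10) fires=1
i=10 t=5 v=2: DROP (t<10-0); WM=10
i=11 t=5 v=6: DROP (t<10-0); WM=10
i=12 t=14 v=1: → [14,16),[13,15); WM=12; [9,11) fires=2 [10,12) fires=2
i=13 t=9 v=9: DROP (t<12-0); WM=12

5 7 10 11 13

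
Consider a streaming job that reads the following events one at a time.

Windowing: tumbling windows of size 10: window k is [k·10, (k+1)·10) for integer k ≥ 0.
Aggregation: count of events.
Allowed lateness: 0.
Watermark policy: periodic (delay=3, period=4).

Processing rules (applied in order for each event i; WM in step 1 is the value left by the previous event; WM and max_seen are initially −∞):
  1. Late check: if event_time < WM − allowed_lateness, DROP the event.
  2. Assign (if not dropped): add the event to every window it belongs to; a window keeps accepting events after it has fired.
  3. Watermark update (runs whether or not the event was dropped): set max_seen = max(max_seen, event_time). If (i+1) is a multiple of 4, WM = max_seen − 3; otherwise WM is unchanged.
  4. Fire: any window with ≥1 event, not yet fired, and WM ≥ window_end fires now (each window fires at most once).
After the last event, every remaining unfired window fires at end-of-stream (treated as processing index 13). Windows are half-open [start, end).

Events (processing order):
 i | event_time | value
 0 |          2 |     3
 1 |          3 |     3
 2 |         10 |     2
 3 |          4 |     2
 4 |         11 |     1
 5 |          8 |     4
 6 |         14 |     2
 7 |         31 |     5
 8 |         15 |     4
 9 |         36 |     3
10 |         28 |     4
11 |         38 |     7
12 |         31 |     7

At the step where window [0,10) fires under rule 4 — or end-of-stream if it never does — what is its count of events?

i=0 t=2 v=3: → [0,10); WM=−∞
i=1 t=3 v=3: → [0,10); WM=−∞
i=2 t=10 v=2: → [10,20); WM=−∞
i=3 t=4 v=2: → [0,10); WM=7
i=4 t=11 v=1: → [10,20); WM=7
i=5 t=8 v=4: → [0,10); WM=7
i=6 t=14 v=2: → [10,20); WM=7
i=7 t=31 v=5: → [30,40); WM=28; [0,10) fires=4 [10,20) fires=3
i=8 t=15 v=4: DROP (t<28-0); WM=28
i=9 t=36 v=3: → [30,40); WM=28
i=10 t=28 v=4: → [20,30); WM=28
i=11 t=38 v=7: → [30,40); WM=35; [20,30) fires=1
i=12 t=31 v=7: DROP (t<35-0); WM=35

4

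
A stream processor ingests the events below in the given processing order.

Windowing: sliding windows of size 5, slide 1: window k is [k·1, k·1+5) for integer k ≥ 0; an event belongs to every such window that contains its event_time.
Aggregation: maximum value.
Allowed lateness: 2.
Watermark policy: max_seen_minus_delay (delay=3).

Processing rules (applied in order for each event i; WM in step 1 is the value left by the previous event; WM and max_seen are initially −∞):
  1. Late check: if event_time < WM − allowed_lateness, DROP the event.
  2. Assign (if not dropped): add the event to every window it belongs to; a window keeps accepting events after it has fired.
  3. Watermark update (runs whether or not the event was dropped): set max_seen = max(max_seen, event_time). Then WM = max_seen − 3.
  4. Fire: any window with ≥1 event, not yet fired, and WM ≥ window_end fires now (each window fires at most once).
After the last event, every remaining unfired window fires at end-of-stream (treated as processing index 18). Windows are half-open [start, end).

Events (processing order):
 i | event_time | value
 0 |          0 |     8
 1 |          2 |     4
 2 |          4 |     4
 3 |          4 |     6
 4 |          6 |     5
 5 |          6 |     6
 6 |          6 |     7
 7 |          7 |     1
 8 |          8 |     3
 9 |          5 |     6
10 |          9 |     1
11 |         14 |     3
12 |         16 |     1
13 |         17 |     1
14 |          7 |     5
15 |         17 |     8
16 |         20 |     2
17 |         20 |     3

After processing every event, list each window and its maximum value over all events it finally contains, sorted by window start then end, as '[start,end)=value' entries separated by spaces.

[0,5)=8 [1,6)=6 [2,7)=7 [3,8)=7 [4,9)=7 [5,10)=7 [6,11)=7 [7,12)=3 [8,13)=3 [9,14)=1 [10,15)=3 [11,16)=3 [12,17)=3 [13,18)=8 [14,19)=8 [15,20)=8 [16,21)=8 [17,22)=8 [18,23)=3 [19,24)=3 [20,25)=3

i=0 t=0 v=8: → [0,5); WM=-3
i=1 t=2 v=4: → [2,7),[1,6),[0,5); WM=-1
i=2 t=4 v=4: → [4,9),[3,8),[2,7),[1,6),[0,5); WM=1
i=3 t=4 v=6: → [4,9),[3,8),[2,7),[1,6),[0,5); WM=1
i=4 t=6 v=5: → [6,11),[5,10),[4,9),[3,8),[2,7); WM=3
i=5 t=6 v=6: → [6,11),[5,10),[4,9),[3,8),[2,7); WM=3
i=6 t=6 v=7: → [6,11),[5,10),[4,9),[3,8),[2,7); WM=3
i=7 t=7 v=1: → [7,12),[6,11),[5,10),[4,9),[3,8); WM=4
i=8 t=8 v=3: → [8,13),[7,12),[6,11),[5,10),[4,9); WM=5; [0,5) fires=8
i=9 t=5 v=6: → [5,10),[4,9),[3,8),[2,7),[1,6); WM=5
i=10 t=9 v=1: → [9,14),[8,13),[7,12),[6,11),[5,10); WM=6; [1,6) fires=6
i=11 t=14 v=3: → [14,19),[13,18),[12,17),[11,16),[10,15); WM=11; [2,7) fires=7 [3,8) fires=7 [4,9) fires=7 [5,10) fires=7 [6,11) fires=7
i=12 t=16 v=1: → [16,21),[15,20),[14,19),[13,18),[12,17); WM=13; [7,12) fires=3 [8,13) fires=3
i=13 t=17 v=1: → [17,22),[16,21),[15,20),[14,19),[13,18); WM=14; [9,14) fires=1
i=14 t=7 v=5: DROP (t<14-2); WM=14
i=15 t=17 v=8: → [17,22),[16,21),[15,20),[14,19),[13,18); WM=14
i=16 t=20 v=2: → [20,25),[19,24),[18,23),[17,22),[16,21); WM=17; [10,15) fires=3 [11,16) fires=3 [12,17) fires=3
i=17 t=20 v=3: → [20,25),[19,24),[18,23),[17,22),[16,21); WM=17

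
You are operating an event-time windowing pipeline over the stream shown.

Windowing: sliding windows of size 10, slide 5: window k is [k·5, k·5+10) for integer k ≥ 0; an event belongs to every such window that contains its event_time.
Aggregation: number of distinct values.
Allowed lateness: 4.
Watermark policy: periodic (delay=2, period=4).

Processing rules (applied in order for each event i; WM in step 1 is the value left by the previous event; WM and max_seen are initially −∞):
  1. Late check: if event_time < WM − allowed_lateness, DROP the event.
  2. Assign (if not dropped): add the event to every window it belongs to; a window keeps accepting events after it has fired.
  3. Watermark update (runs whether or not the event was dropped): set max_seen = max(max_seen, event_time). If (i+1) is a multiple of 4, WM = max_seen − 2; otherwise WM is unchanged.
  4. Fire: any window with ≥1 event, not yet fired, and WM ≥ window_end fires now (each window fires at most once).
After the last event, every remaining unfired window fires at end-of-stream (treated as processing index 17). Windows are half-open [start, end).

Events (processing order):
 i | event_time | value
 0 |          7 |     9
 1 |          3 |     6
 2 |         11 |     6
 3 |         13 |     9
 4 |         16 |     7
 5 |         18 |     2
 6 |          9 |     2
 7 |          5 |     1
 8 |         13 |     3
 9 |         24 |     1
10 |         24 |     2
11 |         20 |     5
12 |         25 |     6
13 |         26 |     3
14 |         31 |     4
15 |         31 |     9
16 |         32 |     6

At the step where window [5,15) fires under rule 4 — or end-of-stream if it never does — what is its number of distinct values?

i=0 t=7 v=9: → [5,15),[0,10); WM=−∞
i=1 t=3 v=6: → [0,10); WM=−∞
i=2 t=11 v=6: → [10,20),[5,15); WM=−∞
i=3 t=13 v=9: → [10,20),[5,15); WM=11; [0,10) fires=2
i=4 t=16 v=7: → [15,25),[10,20); WM=11
i=5 t=18 v=2: → [15,25),[10,20); WM=11
i=6 t=9 v=2: → [5,15),[0,10); WM=11
i=7 t=5 v=1: DROP (t<11-4); WM=16; [5,15) fires=3
i=8 t=13 v=3: → [10,20),[5,15); WM=16
i=9 t=24 v=1: → [20,30),[15,25); WM=16
i=10 t=24 v=2: → [20,30),[15,25); WM=16
i=11 t=20 v=5: → [20,30),[15,25); WM=22; [10,20) fires=5
i=12 t=25 v=6: → [25,35),[20,30); WM=22
i=13 t=26 v=3: → [25,35),[20,30); WM=22
i=14 t=31 v=4: → [30,40),[25,35); WM=22
i=15 t=31 v=9: → [30,40),[25,35); WM=29; [15,25) fires=4
i=16 t=32 v=6: → [30,40),[25,35); WM=29

3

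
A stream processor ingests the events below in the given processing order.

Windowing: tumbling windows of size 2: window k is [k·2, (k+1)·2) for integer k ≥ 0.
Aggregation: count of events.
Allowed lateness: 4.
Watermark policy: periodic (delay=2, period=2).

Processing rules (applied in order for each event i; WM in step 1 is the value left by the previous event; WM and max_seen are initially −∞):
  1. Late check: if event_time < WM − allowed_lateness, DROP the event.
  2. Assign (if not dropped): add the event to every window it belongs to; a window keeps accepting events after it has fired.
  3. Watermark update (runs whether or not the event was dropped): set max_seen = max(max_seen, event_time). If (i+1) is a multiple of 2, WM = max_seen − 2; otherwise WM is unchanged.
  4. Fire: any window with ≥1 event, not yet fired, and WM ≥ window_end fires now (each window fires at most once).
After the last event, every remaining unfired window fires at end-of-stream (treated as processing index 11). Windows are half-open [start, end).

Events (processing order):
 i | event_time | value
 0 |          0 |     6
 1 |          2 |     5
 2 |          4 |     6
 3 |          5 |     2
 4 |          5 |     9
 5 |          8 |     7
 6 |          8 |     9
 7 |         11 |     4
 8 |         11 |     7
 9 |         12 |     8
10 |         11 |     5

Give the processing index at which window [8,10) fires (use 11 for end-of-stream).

9

i=0 t=0 v=6: → [0,2); WM=−∞
i=1 t=2 v=5: → [2,4); WM=0
i=2 t=4 v=6: → [4,6); WM=0
i=3 t=5 v=2: → [4,6); WM=3; [0,2) fires=1
i=4 t=5 v=9: → [4,6); WM=3
i=5 t=8 v=7: → [8,10); WM=6; [2,4) fires=1 [4,6) fires=3
i=6 t=8 v=9: → [8,10); WM=6
i=7 t=11 v=4: → [10,12); WM=9
i=8 t=11 v=7: → [10,12); WM=9
i=9 t=12 v=8: → [12,14); WM=10; [8,10) fires=2
i=10 t=11 v=5: → [10,12); WM=10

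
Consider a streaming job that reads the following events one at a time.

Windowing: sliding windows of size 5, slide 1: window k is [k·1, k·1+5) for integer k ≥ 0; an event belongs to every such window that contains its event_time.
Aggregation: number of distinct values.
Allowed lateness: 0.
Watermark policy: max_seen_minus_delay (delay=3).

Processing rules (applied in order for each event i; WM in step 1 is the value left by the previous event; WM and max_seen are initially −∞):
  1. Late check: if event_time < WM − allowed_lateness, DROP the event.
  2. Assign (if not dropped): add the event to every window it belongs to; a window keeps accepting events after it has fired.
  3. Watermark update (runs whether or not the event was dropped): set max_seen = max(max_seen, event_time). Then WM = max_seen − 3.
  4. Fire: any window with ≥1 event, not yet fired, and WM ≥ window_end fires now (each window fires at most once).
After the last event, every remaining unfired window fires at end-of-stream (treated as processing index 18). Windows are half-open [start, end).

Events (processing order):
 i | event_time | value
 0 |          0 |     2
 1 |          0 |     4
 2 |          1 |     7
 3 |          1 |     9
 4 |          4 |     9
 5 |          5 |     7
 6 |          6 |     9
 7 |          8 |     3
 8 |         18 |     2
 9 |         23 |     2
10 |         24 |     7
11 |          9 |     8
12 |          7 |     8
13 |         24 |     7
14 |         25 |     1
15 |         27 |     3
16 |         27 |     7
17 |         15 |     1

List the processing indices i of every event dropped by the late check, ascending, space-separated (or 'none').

i=0 t=0 v=2: → [0,5); WM=-3
i=1 t=0 v=4: → [0,5); WM=-3
i=2 t=1 v=7: → [1,6),[0,5); WM=-2
i=3 t=1 v=9: → [1,6),[0,5); WM=-2
i=4 t=4 v=9: → [4,9),[3,8),[2,7),[1,6),[0,5); WM=1
i=5 t=5 v=7: → [5,10),[4,9),[3,8),[2,7),[1,6); WM=2
i=6 t=6 v=9: → [6,11),[5,10),[4,9),[3,8),[2,7); WM=3
i=7 t=8 v=3: → [8,13),[7,12),[6,11),[5,10),[4,9); WM=5; [0,5) fires=4
i=8 t=18 v=2: → [18,23),[17,22),[16,21),[15,20),[14,19); WM=15; [1,6) fires=2 [2,7) fires=2 [3,8) fires=2 [4,9) fires=3 [5,10) fires=3 [6,11) fires=2 [7,12) fires=1 [8,13) fires=1
i=9 t=23 v=2: → [23,28),[22,27),[21,26),[20,25),[19,24); WM=20; [14,19) fires=1 [15,20) fires=1
i=10 t=24 v=7: → [24,29),[23,28),[22,27),[21,26),[20,25); WM=21; [16,21) fires=1
i=11 t=9 v=8: DROP (t<21-0); WM=21
i=12 t=7 v=8: DROP (t<21-0); WM=21
i=13 t=24 v=7: → [24,29),[23,28),[22,27),[21,26),[20,25); WM=21
i=14 t=25 v=1: → [25,30),[24,29),[23,28),[22,27),[21,26); WM=22; [17,22) fires=1
i=15 t=27 v=3: → [27,32),[26,31),[25,30),[24,29),[23,28); WM=24; [18,23) fires=1 [19,24) fires=1
i=16 t=27 v=7: → [27,32),[26,31),[25,30),[24,29),[23,28); WM=24
i=17 t=15 v=1: DROP (t<24-0); WM=24

11 12 17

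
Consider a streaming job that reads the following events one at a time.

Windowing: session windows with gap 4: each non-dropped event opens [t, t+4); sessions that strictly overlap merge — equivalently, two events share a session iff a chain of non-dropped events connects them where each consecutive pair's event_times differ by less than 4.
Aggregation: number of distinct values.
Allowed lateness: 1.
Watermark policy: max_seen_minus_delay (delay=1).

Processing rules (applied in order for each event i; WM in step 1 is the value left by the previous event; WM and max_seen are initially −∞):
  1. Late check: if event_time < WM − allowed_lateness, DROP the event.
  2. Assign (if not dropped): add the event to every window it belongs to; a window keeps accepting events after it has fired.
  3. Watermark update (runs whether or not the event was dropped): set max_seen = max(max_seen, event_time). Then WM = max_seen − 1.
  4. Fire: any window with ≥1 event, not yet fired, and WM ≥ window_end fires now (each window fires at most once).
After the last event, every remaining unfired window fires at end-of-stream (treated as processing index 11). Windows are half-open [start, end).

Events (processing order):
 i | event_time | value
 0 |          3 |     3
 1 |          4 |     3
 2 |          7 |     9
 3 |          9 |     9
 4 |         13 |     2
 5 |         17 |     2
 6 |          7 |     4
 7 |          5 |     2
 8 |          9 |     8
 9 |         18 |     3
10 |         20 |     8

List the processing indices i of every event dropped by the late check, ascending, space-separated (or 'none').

6 7 8

i=0 t=3 v=3: → [3,7); WM=2
i=1 t=4 v=3: → [3,8); WM=3
i=2 t=7 v=9: → [3,11); WM=6
i=3 t=9 v=9: → [3,13); WM=8
i=4 t=13 v=2: → [13,17); WM=12
i=5 t=17 v=2: → [17,21); WM=16
i=6 t=7 v=4: DROP (t<16-1); WM=16
i=7 t=5 v=2: DROP (t<16-1); WM=16
i=8 t=9 v=8: DROP (t<16-1); WM=16
i=9 t=18 v=3: → [17,22); WM=17
i=10 t=20 v=8: → [17,24); WM=19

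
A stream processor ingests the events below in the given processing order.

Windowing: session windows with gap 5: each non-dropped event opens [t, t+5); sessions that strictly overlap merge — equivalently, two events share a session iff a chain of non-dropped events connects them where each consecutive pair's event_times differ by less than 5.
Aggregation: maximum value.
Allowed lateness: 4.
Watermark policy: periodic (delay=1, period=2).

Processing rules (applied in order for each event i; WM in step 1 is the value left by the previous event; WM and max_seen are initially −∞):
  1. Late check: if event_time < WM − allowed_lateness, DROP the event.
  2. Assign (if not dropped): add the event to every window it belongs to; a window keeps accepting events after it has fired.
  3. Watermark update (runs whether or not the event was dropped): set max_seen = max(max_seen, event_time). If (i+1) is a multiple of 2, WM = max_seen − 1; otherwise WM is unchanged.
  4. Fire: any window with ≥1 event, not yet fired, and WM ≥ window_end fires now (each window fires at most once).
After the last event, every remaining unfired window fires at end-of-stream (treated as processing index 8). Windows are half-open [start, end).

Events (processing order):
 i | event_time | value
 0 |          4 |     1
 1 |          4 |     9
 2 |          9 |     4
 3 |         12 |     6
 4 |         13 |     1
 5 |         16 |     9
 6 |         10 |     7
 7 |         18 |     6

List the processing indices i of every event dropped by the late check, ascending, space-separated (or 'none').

6

i=0 t=4 v=1: → [4,9); WM=−∞
i=1 t=4 v=9: → [4,9); WM=3
i=2 t=9 v=4: → [9,14); WM=3
i=3 t=12 v=6: → [9,17); WM=11
i=4 t=13 v=1: → [9,18); WM=11
i=5 t=16 v=9: → [9,21); WM=15
i=6 t=10 v=7: DROP (t<15-4); WM=15
i=7 t=18 v=6: → [9,23); WM=17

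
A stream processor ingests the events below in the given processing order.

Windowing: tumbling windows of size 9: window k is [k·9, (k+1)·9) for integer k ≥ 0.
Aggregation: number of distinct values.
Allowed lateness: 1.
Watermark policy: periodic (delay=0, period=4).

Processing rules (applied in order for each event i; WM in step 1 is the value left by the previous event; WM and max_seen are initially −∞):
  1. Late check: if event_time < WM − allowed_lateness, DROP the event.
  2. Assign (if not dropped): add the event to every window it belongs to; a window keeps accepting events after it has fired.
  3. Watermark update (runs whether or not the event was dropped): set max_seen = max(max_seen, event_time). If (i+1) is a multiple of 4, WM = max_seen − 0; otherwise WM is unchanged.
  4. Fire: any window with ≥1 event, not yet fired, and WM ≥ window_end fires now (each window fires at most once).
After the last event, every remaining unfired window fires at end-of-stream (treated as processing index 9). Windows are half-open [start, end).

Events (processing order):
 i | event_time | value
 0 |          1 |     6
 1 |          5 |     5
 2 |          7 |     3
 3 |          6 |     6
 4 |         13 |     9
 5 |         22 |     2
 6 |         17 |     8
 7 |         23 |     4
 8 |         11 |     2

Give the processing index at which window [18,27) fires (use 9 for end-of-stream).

i=0 t=1 v=6: → [0,9); WM=−∞
i=1 t=5 v=5: → [0,9); WM=−∞
i=2 t=7 v=3: → [0,9); WM=−∞
i=3 t=6 v=6: → [0,9); WM=7
i=4 t=13 v=9: → [9,18); WM=7
i=5 t=22 v=2: → [18,27); WM=7
i=6 t=17 v=8: → [9,18); WM=7
i=7 t=23 v=4: → [18,27); WM=23; [0,9) fires=3 [9,18) fires=2
i=8 t=11 v=2: DROP (t<23-1); WM=23

9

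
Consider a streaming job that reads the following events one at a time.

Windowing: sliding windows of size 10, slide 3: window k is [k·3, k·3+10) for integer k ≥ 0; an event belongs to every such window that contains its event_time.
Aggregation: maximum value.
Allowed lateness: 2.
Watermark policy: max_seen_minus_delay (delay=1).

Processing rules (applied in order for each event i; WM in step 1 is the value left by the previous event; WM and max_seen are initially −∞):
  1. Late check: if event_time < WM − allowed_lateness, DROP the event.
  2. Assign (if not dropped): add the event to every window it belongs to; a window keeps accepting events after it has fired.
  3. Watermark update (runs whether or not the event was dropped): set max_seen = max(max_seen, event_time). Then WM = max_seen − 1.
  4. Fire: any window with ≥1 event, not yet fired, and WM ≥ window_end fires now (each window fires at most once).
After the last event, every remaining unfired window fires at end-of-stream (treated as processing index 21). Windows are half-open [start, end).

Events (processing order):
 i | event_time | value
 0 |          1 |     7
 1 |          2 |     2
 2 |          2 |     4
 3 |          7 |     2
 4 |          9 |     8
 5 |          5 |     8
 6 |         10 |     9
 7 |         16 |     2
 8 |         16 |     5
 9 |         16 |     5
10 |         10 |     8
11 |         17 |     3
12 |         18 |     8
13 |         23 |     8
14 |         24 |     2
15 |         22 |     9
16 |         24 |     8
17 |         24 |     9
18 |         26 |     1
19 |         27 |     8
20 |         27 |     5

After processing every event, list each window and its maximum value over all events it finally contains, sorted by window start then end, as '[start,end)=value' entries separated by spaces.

i=0 t=1 v=7: → [0,10); WM=0
i=1 t=2 v=2: → [0,10); WM=1
i=2 t=2 v=4: → [0,10); WM=1
i=3 t=7 v=2: → [6,16),[3,13),[0,10); WM=6
i=4 t=9 v=8: → [9,19),[6,16),[3,13),[0,10); WM=8
i=5 t=5 v=8: DROP (t<8-2); WM=8
i=6 t=10 v=9: → [9,19),[6,16),[3,13); WM=9
i=7 t=16 v=2: → [15,25),[12,22),[9,19); WM=15; [0,10) fires=8 [3,13) fires=9
i=8 t=16 v=5: → [15,25),[12,22),[9,19); WM=15
i=9 t=16 v=5: → [15,25),[12,22),[9,19); WM=15
i=10 t=10 v=8: DROP (t<15-2); WM=15
i=11 t=17 v=3: → [15,25),[12,22),[9,19); WM=16; [6,16) fires=9
i=12 t=18 v=8: → [18,28),[15,25),[12,22),[9,19); WM=17
i=13 t=23 v=8: → [21,31),[18,28),[15,25); WM=22; [9,19) fires=9 [12,22) fires=8
i=14 t=24 v=2: → [24,34),[21,31),[18,28),[15,25); WM=23
i=15 t=22 v=9: → [21,31),[18,28),[15,25); WM=23
i=16 t=24 v=8: → [24,34),[21,31),[18,28),[15,25); WM=23
i=17 t=24 v=9: → [24,34),[21,31),[18,28),[15,25); WM=23
i=18 t=26 v=1: → [24,34),[21,31),[18,28); WM=25; [15,25) fires=9
i=19 t=27 v=8: → [27,37),[24,34),[21,31),[18,28); WM=26
i=20 t=27 v=5: → [27,37),[24,34),[21,31),[18,28); WM=26

[0,10)=8 [3,13)=9 [6,16)=9 [9,19)=9 [12,22)=8 [15,25)=9 [18,28)=9 [21,31)=9 [24,34)=9 [27,37)=8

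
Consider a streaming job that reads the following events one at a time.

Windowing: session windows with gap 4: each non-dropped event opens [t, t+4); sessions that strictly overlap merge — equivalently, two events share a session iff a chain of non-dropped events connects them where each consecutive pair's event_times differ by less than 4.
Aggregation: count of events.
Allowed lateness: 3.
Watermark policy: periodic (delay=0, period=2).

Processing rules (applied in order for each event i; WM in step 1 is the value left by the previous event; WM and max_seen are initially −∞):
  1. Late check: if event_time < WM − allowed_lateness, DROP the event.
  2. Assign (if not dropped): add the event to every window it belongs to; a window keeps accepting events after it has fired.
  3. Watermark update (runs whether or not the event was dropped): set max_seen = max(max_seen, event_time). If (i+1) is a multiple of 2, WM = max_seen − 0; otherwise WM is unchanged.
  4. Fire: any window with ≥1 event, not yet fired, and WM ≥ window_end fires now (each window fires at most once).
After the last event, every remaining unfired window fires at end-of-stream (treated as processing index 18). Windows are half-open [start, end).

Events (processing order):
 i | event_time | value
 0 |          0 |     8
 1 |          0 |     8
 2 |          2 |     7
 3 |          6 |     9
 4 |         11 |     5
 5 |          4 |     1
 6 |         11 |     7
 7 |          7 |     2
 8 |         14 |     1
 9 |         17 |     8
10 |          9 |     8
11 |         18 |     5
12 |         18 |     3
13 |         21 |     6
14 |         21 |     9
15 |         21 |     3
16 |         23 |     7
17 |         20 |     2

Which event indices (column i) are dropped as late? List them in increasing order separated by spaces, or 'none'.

i=0 t=0 v=8: → [0,4); WM=−∞
i=1 t=0 v=8: → [0,4); WM=0
i=2 t=2 v=7: → [0,6); WM=0
i=3 t=6 v=9: → [6,10); WM=6
i=4 t=11 v=5: → [11,15); WM=6
i=5 t=4 v=1: → [0,10); WM=11
i=6 t=11 v=7: → [11,15); WM=11
i=7 t=7 v=2: DROP (t<11-3); WM=11
i=8 t=14 v=1: → [11,18); WM=11
i=9 t=17 v=8: → [11,21); WM=17
i=10 t=9 v=8: DROP (t<17-3); WM=17
i=11 t=18 v=5: → [11,22); WM=18
i=12 t=18 v=3: → [11,22); WM=18
i=13 t=21 v=6: → [11,25); WM=21
i=14 t=21 v=9: → [11,25); WM=21
i=15 t=21 v=3: → [11,25); WM=21
i=16 t=23 v=7: → [11,27); WM=21
i=17 t=20 v=2: → [11,27); WM=23

7 10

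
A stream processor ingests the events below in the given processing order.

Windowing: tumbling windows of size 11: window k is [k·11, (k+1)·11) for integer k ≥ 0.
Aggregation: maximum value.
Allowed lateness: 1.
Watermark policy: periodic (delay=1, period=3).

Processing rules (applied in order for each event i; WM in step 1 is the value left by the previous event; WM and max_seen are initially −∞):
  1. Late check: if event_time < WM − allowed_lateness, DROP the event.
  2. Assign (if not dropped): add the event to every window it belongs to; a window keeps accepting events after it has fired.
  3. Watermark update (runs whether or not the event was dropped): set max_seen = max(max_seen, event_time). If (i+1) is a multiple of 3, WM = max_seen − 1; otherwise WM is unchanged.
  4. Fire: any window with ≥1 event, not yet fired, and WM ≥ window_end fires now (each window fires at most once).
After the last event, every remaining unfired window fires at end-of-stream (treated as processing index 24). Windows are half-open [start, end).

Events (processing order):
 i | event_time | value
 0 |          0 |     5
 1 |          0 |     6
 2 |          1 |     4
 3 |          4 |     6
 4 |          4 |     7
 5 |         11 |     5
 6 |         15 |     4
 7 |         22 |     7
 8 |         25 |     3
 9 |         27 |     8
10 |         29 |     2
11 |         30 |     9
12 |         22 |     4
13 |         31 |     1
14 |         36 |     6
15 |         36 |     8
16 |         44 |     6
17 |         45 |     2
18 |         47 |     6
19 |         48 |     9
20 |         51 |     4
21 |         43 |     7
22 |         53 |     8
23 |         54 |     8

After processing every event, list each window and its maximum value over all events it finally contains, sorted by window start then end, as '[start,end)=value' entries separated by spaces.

i=0 t=0 v=5: → [0,11); WM=−∞
i=1 t=0 v=6: → [0,11); WM=−∞
i=2 t=1 v=4: → [0,11); WM=0
i=3 t=4 v=6: → [0,11); WM=0
i=4 t=4 v=7: → [0,11); WM=0
i=5 t=11 v=5: → [11,22); WM=10
i=6 t=15 v=4: → [11,22); WM=10
i=7 t=22 v=7: → [22,33); WM=10
i=8 t=25 v=3: → [22,33); WM=24; [0,11) fires=7 [11,22) fires=5
i=9 t=27 v=8: → [22,33); WM=24
i=10 t=29 v=2: → [22,33); WM=24
i=11 t=30 v=9: → [22,33); WM=29
i=12 t=22 v=4: DROP (t<29-1); WM=29
i=13 t=31 v=1: → [22,33); WM=29
i=14 t=36 v=6: → [33,44); WM=35; [22,33) fires=9
i=15 t=36 v=8: → [33,44); WM=35
i=16 t=44 v=6: → [44,55); WM=35
i=17 t=45 v=2: → [44,55); WM=44; [33,44) fires=8
i=18 t=47 v=6: → [44,55); WM=44
i=19 t=48 v=9: → [44,55); WM=44
i=20 t=51 v=4: → [44,55); WM=50
i=21 t=43 v=7: DROP (t<50-1); WM=50
i=22 t=53 v=8: → [44,55); WM=50
i=23 t=54 v=8: → [44,55); WM=53

[0,11)=7 [11,22)=5 [22,33)=9 [33,44)=8 [44,55)=9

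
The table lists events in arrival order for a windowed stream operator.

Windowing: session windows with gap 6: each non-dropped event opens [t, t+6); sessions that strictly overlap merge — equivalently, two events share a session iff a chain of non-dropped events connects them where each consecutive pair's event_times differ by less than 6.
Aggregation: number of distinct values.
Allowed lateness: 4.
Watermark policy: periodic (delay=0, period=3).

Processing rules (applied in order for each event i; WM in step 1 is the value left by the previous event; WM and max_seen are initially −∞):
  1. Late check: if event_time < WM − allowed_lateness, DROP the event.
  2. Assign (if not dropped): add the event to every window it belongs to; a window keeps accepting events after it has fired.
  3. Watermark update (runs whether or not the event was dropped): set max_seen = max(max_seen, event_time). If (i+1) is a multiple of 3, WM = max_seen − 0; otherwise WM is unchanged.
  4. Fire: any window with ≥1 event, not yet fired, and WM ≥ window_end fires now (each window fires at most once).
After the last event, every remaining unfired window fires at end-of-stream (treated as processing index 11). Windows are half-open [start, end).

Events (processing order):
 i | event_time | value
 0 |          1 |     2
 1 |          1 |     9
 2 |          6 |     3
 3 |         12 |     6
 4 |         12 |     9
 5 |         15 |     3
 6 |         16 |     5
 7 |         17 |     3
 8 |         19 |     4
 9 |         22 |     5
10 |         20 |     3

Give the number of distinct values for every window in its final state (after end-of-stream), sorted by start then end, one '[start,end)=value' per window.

i=0 t=1 v=2: → [1,7); WM=−∞
i=1 t=1 v=9: → [1,7); WM=−∞
i=2 t=6 v=3: → [1,12); WM=6
i=3 t=12 v=6: → [12,18); WM=6
i=4 t=12 v=9: → [12,18); WM=6
i=5 t=15 v=3: → [12,21); WM=15
i=6 t=16 v=5: → [12,22); WM=15
i=7 t=17 v=3: → [12,23); WM=15
i=8 t=19 v=4: → [12,25); WM=19
i=9 t=22 v=5: → [12,28); WM=19
i=10 t=20 v=3: → [12,28); WM=19

[1,12)=3 [12,28)=5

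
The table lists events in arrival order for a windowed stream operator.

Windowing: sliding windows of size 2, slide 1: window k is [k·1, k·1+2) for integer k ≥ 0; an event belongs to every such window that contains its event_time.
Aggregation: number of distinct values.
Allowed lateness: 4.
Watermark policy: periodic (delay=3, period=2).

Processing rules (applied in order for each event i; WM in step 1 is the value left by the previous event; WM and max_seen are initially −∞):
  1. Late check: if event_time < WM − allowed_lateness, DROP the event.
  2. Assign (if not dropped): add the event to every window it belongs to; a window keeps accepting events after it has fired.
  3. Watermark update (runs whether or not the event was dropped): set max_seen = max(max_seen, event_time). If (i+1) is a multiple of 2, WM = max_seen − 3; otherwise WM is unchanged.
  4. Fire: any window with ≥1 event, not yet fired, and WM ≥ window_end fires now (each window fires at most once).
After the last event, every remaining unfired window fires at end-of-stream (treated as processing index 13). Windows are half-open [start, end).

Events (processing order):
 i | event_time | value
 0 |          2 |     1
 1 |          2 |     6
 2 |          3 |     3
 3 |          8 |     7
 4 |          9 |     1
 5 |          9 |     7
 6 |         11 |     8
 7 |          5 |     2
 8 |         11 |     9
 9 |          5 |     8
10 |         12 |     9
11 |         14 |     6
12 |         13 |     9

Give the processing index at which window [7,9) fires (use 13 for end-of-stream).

11

i=0 t=2 v=1: → [2,4),[1,3); WM=−∞
i=1 t=2 v=6: → [2,4),[1,3); WM=-1
i=2 t=3 v=3: → [3,5),[2,4); WM=-1
i=3 t=8 v=7: → [8,10),[7,9); WM=5; [1,3) fires=2 [2,4) fires=3 [3,5) fires=1
i=4 t=9 v=1: → [9,11),[8,10); WM=5
i=5 t=9 v=7: → [9,11),[8,10); WM=6
i=6 t=11 v=8: → [11,13),[10,12); WM=6
i=7 t=5 v=2: → [5,7),[4,6); WM=8; [4,6) fires=1 [5,7) fires=1
i=8 t=11 v=9: → [11,13),[10,12); WM=8
i=9 t=5 v=8: → [5,7),[4,6); WM=8
i=10 t=12 v=9: → [12,14),[11,13); WM=8
i=11 t=14 v=6: → [14,16),[13,15); WM=11; [7,9) fires=1 [8,10) fires=2 [9,11) fires=2
i=12 t=13 v=9: → [13,15),[12,14); WM=11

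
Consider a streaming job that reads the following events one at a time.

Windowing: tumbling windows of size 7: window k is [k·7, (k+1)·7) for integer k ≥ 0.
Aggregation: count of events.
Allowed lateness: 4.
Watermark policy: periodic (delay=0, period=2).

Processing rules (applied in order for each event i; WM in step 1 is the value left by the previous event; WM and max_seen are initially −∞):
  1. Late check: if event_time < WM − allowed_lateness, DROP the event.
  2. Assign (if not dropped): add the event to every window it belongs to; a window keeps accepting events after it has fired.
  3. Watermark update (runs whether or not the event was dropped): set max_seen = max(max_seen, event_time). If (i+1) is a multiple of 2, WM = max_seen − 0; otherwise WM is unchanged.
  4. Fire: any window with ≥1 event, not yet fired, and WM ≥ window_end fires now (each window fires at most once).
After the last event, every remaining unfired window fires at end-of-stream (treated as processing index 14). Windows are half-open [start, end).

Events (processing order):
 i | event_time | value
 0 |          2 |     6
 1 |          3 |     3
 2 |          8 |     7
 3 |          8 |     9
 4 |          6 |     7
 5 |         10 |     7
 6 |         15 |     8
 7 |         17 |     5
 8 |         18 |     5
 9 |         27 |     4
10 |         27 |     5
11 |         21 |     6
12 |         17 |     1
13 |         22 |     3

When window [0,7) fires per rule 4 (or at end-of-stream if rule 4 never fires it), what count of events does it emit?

2

i=0 t=2 v=6: → [0,7); WM=−∞
i=1 t=3 v=3: → [0,7); WM=3
i=2 t=8 v=7: → [7,14); WM=3
i=3 t=8 v=9: → [7,14); WM=8; [0,7) fires=2
i=4 t=6 v=7: → [0,7); WM=8
i=5 t=10 v=7: → [7,14); WM=10
i=6 t=15 v=8: → [14,21); WM=10
i=7 t=17 v=5: → [14,21); WM=17; [7,14) fires=3
i=8 t=18 v=5: → [14,21); WM=17
i=9 t=27 v=4: → [21,28); WM=27; [14,21) fires=3
i=10 t=27 v=5: → [21,28); WM=27
i=11 t=21 v=6: DROP (t<27-4); WM=27
i=12 t=17 v=1: DROP (t<27-4); WM=27
i=13 t=22 v=3: DROP (t<27-4); WM=27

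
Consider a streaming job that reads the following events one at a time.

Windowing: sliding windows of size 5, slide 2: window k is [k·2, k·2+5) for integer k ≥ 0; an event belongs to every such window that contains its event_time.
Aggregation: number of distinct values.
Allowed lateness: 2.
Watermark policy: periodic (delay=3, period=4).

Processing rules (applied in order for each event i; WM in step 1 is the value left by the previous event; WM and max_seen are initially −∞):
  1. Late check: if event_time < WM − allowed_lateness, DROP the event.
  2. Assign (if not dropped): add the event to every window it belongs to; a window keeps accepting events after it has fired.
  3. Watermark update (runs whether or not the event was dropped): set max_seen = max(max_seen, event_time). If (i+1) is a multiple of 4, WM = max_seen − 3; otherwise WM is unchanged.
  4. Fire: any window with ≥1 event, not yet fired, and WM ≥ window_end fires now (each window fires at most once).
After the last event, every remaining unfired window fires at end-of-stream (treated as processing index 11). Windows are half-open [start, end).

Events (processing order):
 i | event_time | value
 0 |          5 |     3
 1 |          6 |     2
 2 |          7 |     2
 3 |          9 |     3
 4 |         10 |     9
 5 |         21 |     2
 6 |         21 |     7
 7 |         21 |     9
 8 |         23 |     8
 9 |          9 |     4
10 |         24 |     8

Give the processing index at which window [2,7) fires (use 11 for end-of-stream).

7

i=0 t=5 v=3: → [4,9),[2,7); WM=−∞
i=1 t=6 v=2: → [6,11),[4,9),[2,7); WM=−∞
i=2 t=7 v=2: → [6,11),[4,9); WM=−∞
i=3 t=9 v=3: → [8,13),[6,11); WM=6
i=4 t=10 v=9: → [10,15),[8,13),[6,11); WM=6
i=5 t=21 v=2: → [20,25),[18,23); WM=6
i=6 t=21 v=7: → [20,25),[18,23); WM=6
i=7 t=21 v=9: → [20,25),[18,23); WM=18; [2,7) fires=2 [4,9) fires=2 [6,11) fires=3 [8,13) fires=2 [10,15) fires=1
i=8 t=23 v=8: → [22,27),[20,25); WM=18
i=9 t=9 v=4: DROP (t<18-2); WM=18
i=10 t=24 v=8: → [24,29),[22,27),[20,25); WM=18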